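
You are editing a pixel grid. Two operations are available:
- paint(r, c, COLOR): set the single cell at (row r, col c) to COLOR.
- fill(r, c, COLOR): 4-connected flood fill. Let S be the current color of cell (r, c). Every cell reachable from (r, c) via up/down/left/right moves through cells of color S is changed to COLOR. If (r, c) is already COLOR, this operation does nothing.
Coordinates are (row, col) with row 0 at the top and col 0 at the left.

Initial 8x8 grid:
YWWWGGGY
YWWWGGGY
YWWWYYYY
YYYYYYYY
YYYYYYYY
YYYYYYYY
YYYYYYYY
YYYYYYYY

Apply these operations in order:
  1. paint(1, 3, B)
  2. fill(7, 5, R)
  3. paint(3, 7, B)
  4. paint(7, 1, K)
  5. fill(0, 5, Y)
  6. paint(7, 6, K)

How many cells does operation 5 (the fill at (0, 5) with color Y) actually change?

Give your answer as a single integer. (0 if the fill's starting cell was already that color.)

Answer: 6

Derivation:
After op 1 paint(1,3,B):
YWWWGGGY
YWWBGGGY
YWWWYYYY
YYYYYYYY
YYYYYYYY
YYYYYYYY
YYYYYYYY
YYYYYYYY
After op 2 fill(7,5,R) [49 cells changed]:
RWWWGGGR
RWWBGGGR
RWWWRRRR
RRRRRRRR
RRRRRRRR
RRRRRRRR
RRRRRRRR
RRRRRRRR
After op 3 paint(3,7,B):
RWWWGGGR
RWWBGGGR
RWWWRRRR
RRRRRRRB
RRRRRRRR
RRRRRRRR
RRRRRRRR
RRRRRRRR
After op 4 paint(7,1,K):
RWWWGGGR
RWWBGGGR
RWWWRRRR
RRRRRRRB
RRRRRRRR
RRRRRRRR
RRRRRRRR
RKRRRRRR
After op 5 fill(0,5,Y) [6 cells changed]:
RWWWYYYR
RWWBYYYR
RWWWRRRR
RRRRRRRB
RRRRRRRR
RRRRRRRR
RRRRRRRR
RKRRRRRR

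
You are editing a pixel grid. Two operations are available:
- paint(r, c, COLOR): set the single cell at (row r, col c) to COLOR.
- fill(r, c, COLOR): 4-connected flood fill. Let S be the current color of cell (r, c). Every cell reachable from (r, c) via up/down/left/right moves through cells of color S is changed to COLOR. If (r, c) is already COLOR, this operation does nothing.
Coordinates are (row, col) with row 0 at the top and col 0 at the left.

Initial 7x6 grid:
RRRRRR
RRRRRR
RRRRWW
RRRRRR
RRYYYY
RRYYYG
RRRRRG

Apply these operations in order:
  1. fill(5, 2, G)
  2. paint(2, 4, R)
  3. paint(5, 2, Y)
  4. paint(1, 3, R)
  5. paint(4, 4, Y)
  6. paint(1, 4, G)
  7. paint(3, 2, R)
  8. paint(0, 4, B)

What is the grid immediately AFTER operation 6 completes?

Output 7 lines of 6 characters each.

Answer: RRRRRR
RRRRGR
RRRRRW
RRRRRR
RRGGYG
RRYGGG
RRRRRG

Derivation:
After op 1 fill(5,2,G) [7 cells changed]:
RRRRRR
RRRRRR
RRRRWW
RRRRRR
RRGGGG
RRGGGG
RRRRRG
After op 2 paint(2,4,R):
RRRRRR
RRRRRR
RRRRRW
RRRRRR
RRGGGG
RRGGGG
RRRRRG
After op 3 paint(5,2,Y):
RRRRRR
RRRRRR
RRRRRW
RRRRRR
RRGGGG
RRYGGG
RRRRRG
After op 4 paint(1,3,R):
RRRRRR
RRRRRR
RRRRRW
RRRRRR
RRGGGG
RRYGGG
RRRRRG
After op 5 paint(4,4,Y):
RRRRRR
RRRRRR
RRRRRW
RRRRRR
RRGGYG
RRYGGG
RRRRRG
After op 6 paint(1,4,G):
RRRRRR
RRRRGR
RRRRRW
RRRRRR
RRGGYG
RRYGGG
RRRRRG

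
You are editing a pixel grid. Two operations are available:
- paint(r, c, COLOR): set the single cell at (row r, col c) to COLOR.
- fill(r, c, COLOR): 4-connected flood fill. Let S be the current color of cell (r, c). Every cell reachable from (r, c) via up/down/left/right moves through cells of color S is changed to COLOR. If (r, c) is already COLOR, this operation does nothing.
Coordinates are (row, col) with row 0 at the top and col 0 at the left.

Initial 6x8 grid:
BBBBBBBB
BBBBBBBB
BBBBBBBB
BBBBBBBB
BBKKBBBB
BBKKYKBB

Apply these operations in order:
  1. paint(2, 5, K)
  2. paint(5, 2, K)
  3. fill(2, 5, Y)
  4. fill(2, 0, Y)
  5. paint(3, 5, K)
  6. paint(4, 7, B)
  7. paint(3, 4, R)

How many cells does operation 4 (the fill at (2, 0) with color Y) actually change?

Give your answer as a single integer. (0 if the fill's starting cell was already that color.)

After op 1 paint(2,5,K):
BBBBBBBB
BBBBBBBB
BBBBBKBB
BBBBBBBB
BBKKBBBB
BBKKYKBB
After op 2 paint(5,2,K):
BBBBBBBB
BBBBBBBB
BBBBBKBB
BBBBBBBB
BBKKBBBB
BBKKYKBB
After op 3 fill(2,5,Y) [1 cells changed]:
BBBBBBBB
BBBBBBBB
BBBBBYBB
BBBBBBBB
BBKKBBBB
BBKKYKBB
After op 4 fill(2,0,Y) [41 cells changed]:
YYYYYYYY
YYYYYYYY
YYYYYYYY
YYYYYYYY
YYKKYYYY
YYKKYKYY

Answer: 41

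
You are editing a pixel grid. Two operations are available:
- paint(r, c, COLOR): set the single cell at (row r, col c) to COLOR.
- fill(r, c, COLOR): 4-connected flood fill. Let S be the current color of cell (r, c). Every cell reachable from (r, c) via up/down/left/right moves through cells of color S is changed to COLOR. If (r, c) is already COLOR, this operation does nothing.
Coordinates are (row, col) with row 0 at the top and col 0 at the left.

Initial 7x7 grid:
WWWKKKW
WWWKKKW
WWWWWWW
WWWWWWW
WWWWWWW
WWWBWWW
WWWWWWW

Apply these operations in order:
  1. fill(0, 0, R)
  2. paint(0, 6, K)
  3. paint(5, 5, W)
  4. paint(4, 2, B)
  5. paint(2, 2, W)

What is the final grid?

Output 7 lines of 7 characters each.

Answer: RRRKKKK
RRRKKKR
RRWRRRR
RRRRRRR
RRBRRRR
RRRBRWR
RRRRRRR

Derivation:
After op 1 fill(0,0,R) [42 cells changed]:
RRRKKKR
RRRKKKR
RRRRRRR
RRRRRRR
RRRRRRR
RRRBRRR
RRRRRRR
After op 2 paint(0,6,K):
RRRKKKK
RRRKKKR
RRRRRRR
RRRRRRR
RRRRRRR
RRRBRRR
RRRRRRR
After op 3 paint(5,5,W):
RRRKKKK
RRRKKKR
RRRRRRR
RRRRRRR
RRRRRRR
RRRBRWR
RRRRRRR
After op 4 paint(4,2,B):
RRRKKKK
RRRKKKR
RRRRRRR
RRRRRRR
RRBRRRR
RRRBRWR
RRRRRRR
After op 5 paint(2,2,W):
RRRKKKK
RRRKKKR
RRWRRRR
RRRRRRR
RRBRRRR
RRRBRWR
RRRRRRR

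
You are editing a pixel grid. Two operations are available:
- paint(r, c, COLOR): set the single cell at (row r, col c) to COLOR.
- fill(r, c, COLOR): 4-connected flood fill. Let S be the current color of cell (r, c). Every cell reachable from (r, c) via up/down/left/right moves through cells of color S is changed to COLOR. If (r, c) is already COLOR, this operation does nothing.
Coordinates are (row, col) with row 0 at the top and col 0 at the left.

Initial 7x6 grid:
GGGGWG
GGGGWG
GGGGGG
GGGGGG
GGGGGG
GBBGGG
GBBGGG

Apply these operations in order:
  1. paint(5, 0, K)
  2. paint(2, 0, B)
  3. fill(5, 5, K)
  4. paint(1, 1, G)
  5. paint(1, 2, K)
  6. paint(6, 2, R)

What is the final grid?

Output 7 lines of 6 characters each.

Answer: KKKKWK
KGKKWK
BKKKKK
KKKKKK
KKKKKK
KBBKKK
GBRKKK

Derivation:
After op 1 paint(5,0,K):
GGGGWG
GGGGWG
GGGGGG
GGGGGG
GGGGGG
KBBGGG
GBBGGG
After op 2 paint(2,0,B):
GGGGWG
GGGGWG
BGGGGG
GGGGGG
GGGGGG
KBBGGG
GBBGGG
After op 3 fill(5,5,K) [33 cells changed]:
KKKKWK
KKKKWK
BKKKKK
KKKKKK
KKKKKK
KBBKKK
GBBKKK
After op 4 paint(1,1,G):
KKKKWK
KGKKWK
BKKKKK
KKKKKK
KKKKKK
KBBKKK
GBBKKK
After op 5 paint(1,2,K):
KKKKWK
KGKKWK
BKKKKK
KKKKKK
KKKKKK
KBBKKK
GBBKKK
After op 6 paint(6,2,R):
KKKKWK
KGKKWK
BKKKKK
KKKKKK
KKKKKK
KBBKKK
GBRKKK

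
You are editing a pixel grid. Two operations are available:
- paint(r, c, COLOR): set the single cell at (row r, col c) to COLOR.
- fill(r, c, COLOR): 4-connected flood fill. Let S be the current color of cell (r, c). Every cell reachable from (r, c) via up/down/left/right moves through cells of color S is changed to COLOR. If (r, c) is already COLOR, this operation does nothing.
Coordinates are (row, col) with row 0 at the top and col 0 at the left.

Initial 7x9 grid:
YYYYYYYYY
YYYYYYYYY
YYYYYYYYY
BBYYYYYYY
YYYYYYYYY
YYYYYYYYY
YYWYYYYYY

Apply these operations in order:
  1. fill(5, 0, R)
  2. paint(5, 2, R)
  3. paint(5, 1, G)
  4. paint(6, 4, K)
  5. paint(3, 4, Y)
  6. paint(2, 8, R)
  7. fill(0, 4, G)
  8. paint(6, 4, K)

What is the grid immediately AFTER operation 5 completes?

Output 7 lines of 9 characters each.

Answer: RRRRRRRRR
RRRRRRRRR
RRRRRRRRR
BBRRYRRRR
RRRRRRRRR
RGRRRRRRR
RRWRKRRRR

Derivation:
After op 1 fill(5,0,R) [60 cells changed]:
RRRRRRRRR
RRRRRRRRR
RRRRRRRRR
BBRRRRRRR
RRRRRRRRR
RRRRRRRRR
RRWRRRRRR
After op 2 paint(5,2,R):
RRRRRRRRR
RRRRRRRRR
RRRRRRRRR
BBRRRRRRR
RRRRRRRRR
RRRRRRRRR
RRWRRRRRR
After op 3 paint(5,1,G):
RRRRRRRRR
RRRRRRRRR
RRRRRRRRR
BBRRRRRRR
RRRRRRRRR
RGRRRRRRR
RRWRRRRRR
After op 4 paint(6,4,K):
RRRRRRRRR
RRRRRRRRR
RRRRRRRRR
BBRRRRRRR
RRRRRRRRR
RGRRRRRRR
RRWRKRRRR
After op 5 paint(3,4,Y):
RRRRRRRRR
RRRRRRRRR
RRRRRRRRR
BBRRYRRRR
RRRRRRRRR
RGRRRRRRR
RRWRKRRRR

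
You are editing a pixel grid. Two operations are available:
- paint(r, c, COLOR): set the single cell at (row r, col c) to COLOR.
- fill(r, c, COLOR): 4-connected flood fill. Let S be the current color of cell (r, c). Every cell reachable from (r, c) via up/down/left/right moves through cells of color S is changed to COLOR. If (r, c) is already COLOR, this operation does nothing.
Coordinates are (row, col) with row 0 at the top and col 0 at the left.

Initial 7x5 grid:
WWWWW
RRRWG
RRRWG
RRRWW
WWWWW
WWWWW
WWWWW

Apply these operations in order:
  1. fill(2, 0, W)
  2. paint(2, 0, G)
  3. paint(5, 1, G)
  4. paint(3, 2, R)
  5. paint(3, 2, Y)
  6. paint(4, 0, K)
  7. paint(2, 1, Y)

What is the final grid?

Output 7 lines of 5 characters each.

After op 1 fill(2,0,W) [9 cells changed]:
WWWWW
WWWWG
WWWWG
WWWWW
WWWWW
WWWWW
WWWWW
After op 2 paint(2,0,G):
WWWWW
WWWWG
GWWWG
WWWWW
WWWWW
WWWWW
WWWWW
After op 3 paint(5,1,G):
WWWWW
WWWWG
GWWWG
WWWWW
WWWWW
WGWWW
WWWWW
After op 4 paint(3,2,R):
WWWWW
WWWWG
GWWWG
WWRWW
WWWWW
WGWWW
WWWWW
After op 5 paint(3,2,Y):
WWWWW
WWWWG
GWWWG
WWYWW
WWWWW
WGWWW
WWWWW
After op 6 paint(4,0,K):
WWWWW
WWWWG
GWWWG
WWYWW
KWWWW
WGWWW
WWWWW
After op 7 paint(2,1,Y):
WWWWW
WWWWG
GYWWG
WWYWW
KWWWW
WGWWW
WWWWW

Answer: WWWWW
WWWWG
GYWWG
WWYWW
KWWWW
WGWWW
WWWWW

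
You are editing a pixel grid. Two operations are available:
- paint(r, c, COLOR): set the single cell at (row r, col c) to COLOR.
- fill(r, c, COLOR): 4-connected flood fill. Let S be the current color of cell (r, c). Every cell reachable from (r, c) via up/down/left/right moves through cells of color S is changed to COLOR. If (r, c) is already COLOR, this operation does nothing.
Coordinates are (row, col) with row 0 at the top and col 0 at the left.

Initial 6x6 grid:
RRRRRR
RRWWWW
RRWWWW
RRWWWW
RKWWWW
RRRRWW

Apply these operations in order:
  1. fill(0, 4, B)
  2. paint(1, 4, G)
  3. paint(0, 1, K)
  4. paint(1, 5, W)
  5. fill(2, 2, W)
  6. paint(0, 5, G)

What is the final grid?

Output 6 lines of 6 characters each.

Answer: BKBBBG
BBWWGW
BBWWWW
BBWWWW
BKWWWW
BBBBWW

Derivation:
After op 1 fill(0,4,B) [17 cells changed]:
BBBBBB
BBWWWW
BBWWWW
BBWWWW
BKWWWW
BBBBWW
After op 2 paint(1,4,G):
BBBBBB
BBWWGW
BBWWWW
BBWWWW
BKWWWW
BBBBWW
After op 3 paint(0,1,K):
BKBBBB
BBWWGW
BBWWWW
BBWWWW
BKWWWW
BBBBWW
After op 4 paint(1,5,W):
BKBBBB
BBWWGW
BBWWWW
BBWWWW
BKWWWW
BBBBWW
After op 5 fill(2,2,W) [0 cells changed]:
BKBBBB
BBWWGW
BBWWWW
BBWWWW
BKWWWW
BBBBWW
After op 6 paint(0,5,G):
BKBBBG
BBWWGW
BBWWWW
BBWWWW
BKWWWW
BBBBWW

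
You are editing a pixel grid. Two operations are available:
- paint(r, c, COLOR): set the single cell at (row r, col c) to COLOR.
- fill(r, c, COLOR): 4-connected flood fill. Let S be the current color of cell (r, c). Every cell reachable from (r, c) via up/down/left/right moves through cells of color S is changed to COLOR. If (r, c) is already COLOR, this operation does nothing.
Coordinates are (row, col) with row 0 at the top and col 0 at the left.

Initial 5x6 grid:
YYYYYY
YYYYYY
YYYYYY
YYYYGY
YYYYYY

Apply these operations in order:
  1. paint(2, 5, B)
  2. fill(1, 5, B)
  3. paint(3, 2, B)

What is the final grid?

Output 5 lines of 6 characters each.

After op 1 paint(2,5,B):
YYYYYY
YYYYYY
YYYYYB
YYYYGY
YYYYYY
After op 2 fill(1,5,B) [28 cells changed]:
BBBBBB
BBBBBB
BBBBBB
BBBBGB
BBBBBB
After op 3 paint(3,2,B):
BBBBBB
BBBBBB
BBBBBB
BBBBGB
BBBBBB

Answer: BBBBBB
BBBBBB
BBBBBB
BBBBGB
BBBBBB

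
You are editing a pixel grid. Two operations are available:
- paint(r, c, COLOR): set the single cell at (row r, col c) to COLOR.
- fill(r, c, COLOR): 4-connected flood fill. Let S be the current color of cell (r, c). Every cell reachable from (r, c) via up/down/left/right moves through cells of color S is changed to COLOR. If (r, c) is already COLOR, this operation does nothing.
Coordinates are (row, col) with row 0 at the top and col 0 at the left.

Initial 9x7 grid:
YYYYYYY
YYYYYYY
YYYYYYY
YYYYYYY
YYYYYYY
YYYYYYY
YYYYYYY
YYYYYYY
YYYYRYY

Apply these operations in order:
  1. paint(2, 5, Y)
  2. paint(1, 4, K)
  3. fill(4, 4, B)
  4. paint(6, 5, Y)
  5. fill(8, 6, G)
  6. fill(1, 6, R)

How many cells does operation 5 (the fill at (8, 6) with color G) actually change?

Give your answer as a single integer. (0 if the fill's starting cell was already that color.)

After op 1 paint(2,5,Y):
YYYYYYY
YYYYYYY
YYYYYYY
YYYYYYY
YYYYYYY
YYYYYYY
YYYYYYY
YYYYYYY
YYYYRYY
After op 2 paint(1,4,K):
YYYYYYY
YYYYKYY
YYYYYYY
YYYYYYY
YYYYYYY
YYYYYYY
YYYYYYY
YYYYYYY
YYYYRYY
After op 3 fill(4,4,B) [61 cells changed]:
BBBBBBB
BBBBKBB
BBBBBBB
BBBBBBB
BBBBBBB
BBBBBBB
BBBBBBB
BBBBBBB
BBBBRBB
After op 4 paint(6,5,Y):
BBBBBBB
BBBBKBB
BBBBBBB
BBBBBBB
BBBBBBB
BBBBBBB
BBBBBYB
BBBBBBB
BBBBRBB
After op 5 fill(8,6,G) [60 cells changed]:
GGGGGGG
GGGGKGG
GGGGGGG
GGGGGGG
GGGGGGG
GGGGGGG
GGGGGYG
GGGGGGG
GGGGRGG

Answer: 60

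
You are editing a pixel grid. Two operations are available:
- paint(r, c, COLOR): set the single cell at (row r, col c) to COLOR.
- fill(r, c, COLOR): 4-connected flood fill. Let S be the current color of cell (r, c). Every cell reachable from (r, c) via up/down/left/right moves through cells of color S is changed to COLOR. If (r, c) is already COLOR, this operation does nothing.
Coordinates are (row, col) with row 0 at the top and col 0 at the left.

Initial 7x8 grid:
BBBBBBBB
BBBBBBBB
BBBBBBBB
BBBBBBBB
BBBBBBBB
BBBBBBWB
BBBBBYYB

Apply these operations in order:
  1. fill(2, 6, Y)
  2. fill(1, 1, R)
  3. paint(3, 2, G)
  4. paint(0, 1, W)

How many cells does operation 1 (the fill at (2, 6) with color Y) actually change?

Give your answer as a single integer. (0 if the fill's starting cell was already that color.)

Answer: 53

Derivation:
After op 1 fill(2,6,Y) [53 cells changed]:
YYYYYYYY
YYYYYYYY
YYYYYYYY
YYYYYYYY
YYYYYYYY
YYYYYYWY
YYYYYYYY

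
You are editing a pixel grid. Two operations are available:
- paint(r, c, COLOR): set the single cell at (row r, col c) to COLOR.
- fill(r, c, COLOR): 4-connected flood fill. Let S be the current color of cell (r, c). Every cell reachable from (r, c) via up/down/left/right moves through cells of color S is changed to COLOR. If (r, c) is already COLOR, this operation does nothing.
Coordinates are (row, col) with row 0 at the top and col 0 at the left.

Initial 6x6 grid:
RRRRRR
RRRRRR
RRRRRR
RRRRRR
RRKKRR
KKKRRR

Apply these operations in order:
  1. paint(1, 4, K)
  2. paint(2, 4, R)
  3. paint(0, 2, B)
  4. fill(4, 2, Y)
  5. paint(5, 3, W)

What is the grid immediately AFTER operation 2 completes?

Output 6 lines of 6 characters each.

After op 1 paint(1,4,K):
RRRRRR
RRRRKR
RRRRRR
RRRRRR
RRKKRR
KKKRRR
After op 2 paint(2,4,R):
RRRRRR
RRRRKR
RRRRRR
RRRRRR
RRKKRR
KKKRRR

Answer: RRRRRR
RRRRKR
RRRRRR
RRRRRR
RRKKRR
KKKRRR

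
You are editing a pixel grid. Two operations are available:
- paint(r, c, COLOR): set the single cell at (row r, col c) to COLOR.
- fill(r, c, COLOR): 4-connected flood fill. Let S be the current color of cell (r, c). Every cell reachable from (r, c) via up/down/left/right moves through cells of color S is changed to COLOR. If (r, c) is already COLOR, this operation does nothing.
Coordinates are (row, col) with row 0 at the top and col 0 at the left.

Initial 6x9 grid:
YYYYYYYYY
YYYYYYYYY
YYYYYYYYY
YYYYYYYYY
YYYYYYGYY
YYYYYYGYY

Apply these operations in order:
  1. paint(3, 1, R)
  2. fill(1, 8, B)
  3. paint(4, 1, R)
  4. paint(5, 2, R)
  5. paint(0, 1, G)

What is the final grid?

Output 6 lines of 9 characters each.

After op 1 paint(3,1,R):
YYYYYYYYY
YYYYYYYYY
YYYYYYYYY
YRYYYYYYY
YYYYYYGYY
YYYYYYGYY
After op 2 fill(1,8,B) [51 cells changed]:
BBBBBBBBB
BBBBBBBBB
BBBBBBBBB
BRBBBBBBB
BBBBBBGBB
BBBBBBGBB
After op 3 paint(4,1,R):
BBBBBBBBB
BBBBBBBBB
BBBBBBBBB
BRBBBBBBB
BRBBBBGBB
BBBBBBGBB
After op 4 paint(5,2,R):
BBBBBBBBB
BBBBBBBBB
BBBBBBBBB
BRBBBBBBB
BRBBBBGBB
BBRBBBGBB
After op 5 paint(0,1,G):
BGBBBBBBB
BBBBBBBBB
BBBBBBBBB
BRBBBBBBB
BRBBBBGBB
BBRBBBGBB

Answer: BGBBBBBBB
BBBBBBBBB
BBBBBBBBB
BRBBBBBBB
BRBBBBGBB
BBRBBBGBB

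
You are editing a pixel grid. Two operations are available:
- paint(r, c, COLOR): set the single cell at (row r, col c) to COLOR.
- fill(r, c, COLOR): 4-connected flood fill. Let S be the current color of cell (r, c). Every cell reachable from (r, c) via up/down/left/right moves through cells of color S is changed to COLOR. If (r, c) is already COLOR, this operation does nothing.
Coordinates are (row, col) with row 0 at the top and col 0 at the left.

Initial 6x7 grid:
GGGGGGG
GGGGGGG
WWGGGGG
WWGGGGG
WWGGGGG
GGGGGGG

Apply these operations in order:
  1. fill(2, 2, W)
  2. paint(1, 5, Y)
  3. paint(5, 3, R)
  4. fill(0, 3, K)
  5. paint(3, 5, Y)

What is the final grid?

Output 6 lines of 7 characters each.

Answer: KKKKKKK
KKKKKYK
KKKKKKK
KKKKKYK
KKKKKKK
KKKRKKK

Derivation:
After op 1 fill(2,2,W) [36 cells changed]:
WWWWWWW
WWWWWWW
WWWWWWW
WWWWWWW
WWWWWWW
WWWWWWW
After op 2 paint(1,5,Y):
WWWWWWW
WWWWWYW
WWWWWWW
WWWWWWW
WWWWWWW
WWWWWWW
After op 3 paint(5,3,R):
WWWWWWW
WWWWWYW
WWWWWWW
WWWWWWW
WWWWWWW
WWWRWWW
After op 4 fill(0,3,K) [40 cells changed]:
KKKKKKK
KKKKKYK
KKKKKKK
KKKKKKK
KKKKKKK
KKKRKKK
After op 5 paint(3,5,Y):
KKKKKKK
KKKKKYK
KKKKKKK
KKKKKYK
KKKKKKK
KKKRKKK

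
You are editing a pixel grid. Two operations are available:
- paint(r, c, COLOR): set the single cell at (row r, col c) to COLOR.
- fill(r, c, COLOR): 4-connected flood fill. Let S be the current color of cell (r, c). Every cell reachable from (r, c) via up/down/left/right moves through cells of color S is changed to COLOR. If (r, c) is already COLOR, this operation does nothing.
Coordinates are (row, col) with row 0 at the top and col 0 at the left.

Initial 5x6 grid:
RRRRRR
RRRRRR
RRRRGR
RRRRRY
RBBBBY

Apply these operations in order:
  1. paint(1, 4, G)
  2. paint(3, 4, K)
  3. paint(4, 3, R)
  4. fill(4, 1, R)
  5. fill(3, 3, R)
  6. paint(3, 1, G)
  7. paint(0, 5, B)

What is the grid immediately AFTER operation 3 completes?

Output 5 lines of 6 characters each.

After op 1 paint(1,4,G):
RRRRRR
RRRRGR
RRRRGR
RRRRRY
RBBBBY
After op 2 paint(3,4,K):
RRRRRR
RRRRGR
RRRRGR
RRRRKY
RBBBBY
After op 3 paint(4,3,R):
RRRRRR
RRRRGR
RRRRGR
RRRRKY
RBBRBY

Answer: RRRRRR
RRRRGR
RRRRGR
RRRRKY
RBBRBY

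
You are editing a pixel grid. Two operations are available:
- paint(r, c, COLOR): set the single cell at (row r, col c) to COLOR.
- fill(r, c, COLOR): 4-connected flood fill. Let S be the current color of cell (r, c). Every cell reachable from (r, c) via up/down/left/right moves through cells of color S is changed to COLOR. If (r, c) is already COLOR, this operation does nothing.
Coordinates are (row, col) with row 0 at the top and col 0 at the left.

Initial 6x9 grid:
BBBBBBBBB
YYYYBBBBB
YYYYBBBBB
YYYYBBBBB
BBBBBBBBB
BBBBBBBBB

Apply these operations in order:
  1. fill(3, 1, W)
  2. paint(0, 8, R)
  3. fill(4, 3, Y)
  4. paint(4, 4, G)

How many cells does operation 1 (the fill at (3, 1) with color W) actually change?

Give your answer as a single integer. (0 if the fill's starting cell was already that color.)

After op 1 fill(3,1,W) [12 cells changed]:
BBBBBBBBB
WWWWBBBBB
WWWWBBBBB
WWWWBBBBB
BBBBBBBBB
BBBBBBBBB

Answer: 12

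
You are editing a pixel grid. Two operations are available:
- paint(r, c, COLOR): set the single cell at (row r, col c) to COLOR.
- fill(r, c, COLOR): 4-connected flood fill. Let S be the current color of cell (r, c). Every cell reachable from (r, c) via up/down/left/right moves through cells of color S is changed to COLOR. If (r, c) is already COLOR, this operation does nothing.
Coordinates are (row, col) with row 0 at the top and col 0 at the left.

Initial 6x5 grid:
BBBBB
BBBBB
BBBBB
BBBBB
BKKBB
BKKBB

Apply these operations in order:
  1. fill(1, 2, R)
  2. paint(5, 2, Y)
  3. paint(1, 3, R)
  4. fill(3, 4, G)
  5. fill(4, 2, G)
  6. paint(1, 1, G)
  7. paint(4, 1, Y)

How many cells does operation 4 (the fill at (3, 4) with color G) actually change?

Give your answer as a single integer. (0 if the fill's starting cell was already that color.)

After op 1 fill(1,2,R) [26 cells changed]:
RRRRR
RRRRR
RRRRR
RRRRR
RKKRR
RKKRR
After op 2 paint(5,2,Y):
RRRRR
RRRRR
RRRRR
RRRRR
RKKRR
RKYRR
After op 3 paint(1,3,R):
RRRRR
RRRRR
RRRRR
RRRRR
RKKRR
RKYRR
After op 4 fill(3,4,G) [26 cells changed]:
GGGGG
GGGGG
GGGGG
GGGGG
GKKGG
GKYGG

Answer: 26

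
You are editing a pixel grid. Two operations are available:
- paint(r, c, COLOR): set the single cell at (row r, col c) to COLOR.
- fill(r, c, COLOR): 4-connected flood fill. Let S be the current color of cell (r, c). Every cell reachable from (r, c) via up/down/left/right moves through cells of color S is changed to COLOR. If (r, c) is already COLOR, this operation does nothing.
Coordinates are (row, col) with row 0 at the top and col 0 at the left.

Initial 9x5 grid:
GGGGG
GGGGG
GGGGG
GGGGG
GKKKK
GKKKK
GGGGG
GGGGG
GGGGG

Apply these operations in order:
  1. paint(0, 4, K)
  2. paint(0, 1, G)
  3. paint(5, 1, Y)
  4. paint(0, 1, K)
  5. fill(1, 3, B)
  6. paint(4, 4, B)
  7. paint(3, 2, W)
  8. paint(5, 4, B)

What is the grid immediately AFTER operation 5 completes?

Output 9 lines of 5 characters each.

Answer: BKBBK
BBBBB
BBBBB
BBBBB
BKKKK
BYKKK
BBBBB
BBBBB
BBBBB

Derivation:
After op 1 paint(0,4,K):
GGGGK
GGGGG
GGGGG
GGGGG
GKKKK
GKKKK
GGGGG
GGGGG
GGGGG
After op 2 paint(0,1,G):
GGGGK
GGGGG
GGGGG
GGGGG
GKKKK
GKKKK
GGGGG
GGGGG
GGGGG
After op 3 paint(5,1,Y):
GGGGK
GGGGG
GGGGG
GGGGG
GKKKK
GYKKK
GGGGG
GGGGG
GGGGG
After op 4 paint(0,1,K):
GKGGK
GGGGG
GGGGG
GGGGG
GKKKK
GYKKK
GGGGG
GGGGG
GGGGG
After op 5 fill(1,3,B) [35 cells changed]:
BKBBK
BBBBB
BBBBB
BBBBB
BKKKK
BYKKK
BBBBB
BBBBB
BBBBB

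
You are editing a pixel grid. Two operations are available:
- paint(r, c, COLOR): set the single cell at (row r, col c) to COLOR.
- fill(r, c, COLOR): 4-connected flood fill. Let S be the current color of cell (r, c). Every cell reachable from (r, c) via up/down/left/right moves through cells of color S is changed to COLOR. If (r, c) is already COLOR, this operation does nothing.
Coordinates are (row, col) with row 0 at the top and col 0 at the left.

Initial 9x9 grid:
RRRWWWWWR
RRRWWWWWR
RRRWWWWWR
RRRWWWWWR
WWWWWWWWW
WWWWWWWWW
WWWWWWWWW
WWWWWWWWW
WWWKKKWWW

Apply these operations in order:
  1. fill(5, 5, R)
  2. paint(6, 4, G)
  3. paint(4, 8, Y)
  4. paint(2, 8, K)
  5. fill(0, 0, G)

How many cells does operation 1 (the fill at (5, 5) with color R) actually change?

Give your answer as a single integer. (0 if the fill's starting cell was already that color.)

After op 1 fill(5,5,R) [62 cells changed]:
RRRRRRRRR
RRRRRRRRR
RRRRRRRRR
RRRRRRRRR
RRRRRRRRR
RRRRRRRRR
RRRRRRRRR
RRRRRRRRR
RRRKKKRRR

Answer: 62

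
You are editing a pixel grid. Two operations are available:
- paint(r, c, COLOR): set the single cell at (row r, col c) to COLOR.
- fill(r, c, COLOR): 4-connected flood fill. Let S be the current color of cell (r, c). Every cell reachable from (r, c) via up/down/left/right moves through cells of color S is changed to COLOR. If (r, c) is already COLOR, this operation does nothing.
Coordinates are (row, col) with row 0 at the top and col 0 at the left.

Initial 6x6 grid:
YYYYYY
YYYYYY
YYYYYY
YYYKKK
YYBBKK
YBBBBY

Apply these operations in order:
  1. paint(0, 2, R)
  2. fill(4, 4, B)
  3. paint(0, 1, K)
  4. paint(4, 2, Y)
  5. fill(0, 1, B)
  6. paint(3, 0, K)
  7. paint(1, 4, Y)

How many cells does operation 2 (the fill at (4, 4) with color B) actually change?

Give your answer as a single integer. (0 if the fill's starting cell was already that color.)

After op 1 paint(0,2,R):
YYRYYY
YYYYYY
YYYYYY
YYYKKK
YYBBKK
YBBBBY
After op 2 fill(4,4,B) [5 cells changed]:
YYRYYY
YYYYYY
YYYYYY
YYYBBB
YYBBBB
YBBBBY

Answer: 5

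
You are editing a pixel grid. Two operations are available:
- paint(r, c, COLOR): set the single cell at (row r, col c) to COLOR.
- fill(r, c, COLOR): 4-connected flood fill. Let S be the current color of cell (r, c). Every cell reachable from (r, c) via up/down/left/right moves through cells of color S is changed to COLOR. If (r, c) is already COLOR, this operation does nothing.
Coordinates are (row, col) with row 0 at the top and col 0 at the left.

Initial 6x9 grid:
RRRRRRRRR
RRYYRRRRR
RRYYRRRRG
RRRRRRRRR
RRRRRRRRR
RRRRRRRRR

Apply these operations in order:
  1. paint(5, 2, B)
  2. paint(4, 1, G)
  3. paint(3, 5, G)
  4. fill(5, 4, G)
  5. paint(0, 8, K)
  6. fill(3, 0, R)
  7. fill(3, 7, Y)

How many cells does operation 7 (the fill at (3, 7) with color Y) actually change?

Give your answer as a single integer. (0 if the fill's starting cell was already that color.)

Answer: 48

Derivation:
After op 1 paint(5,2,B):
RRRRRRRRR
RRYYRRRRR
RRYYRRRRG
RRRRRRRRR
RRRRRRRRR
RRBRRRRRR
After op 2 paint(4,1,G):
RRRRRRRRR
RRYYRRRRR
RRYYRRRRG
RRRRRRRRR
RGRRRRRRR
RRBRRRRRR
After op 3 paint(3,5,G):
RRRRRRRRR
RRYYRRRRR
RRYYRRRRG
RRRRRGRRR
RGRRRRRRR
RRBRRRRRR
After op 4 fill(5,4,G) [46 cells changed]:
GGGGGGGGG
GGYYGGGGG
GGYYGGGGG
GGGGGGGGG
GGGGGGGGG
GGBGGGGGG
After op 5 paint(0,8,K):
GGGGGGGGK
GGYYGGGGG
GGYYGGGGG
GGGGGGGGG
GGGGGGGGG
GGBGGGGGG
After op 6 fill(3,0,R) [48 cells changed]:
RRRRRRRRK
RRYYRRRRR
RRYYRRRRR
RRRRRRRRR
RRRRRRRRR
RRBRRRRRR
After op 7 fill(3,7,Y) [48 cells changed]:
YYYYYYYYK
YYYYYYYYY
YYYYYYYYY
YYYYYYYYY
YYYYYYYYY
YYBYYYYYY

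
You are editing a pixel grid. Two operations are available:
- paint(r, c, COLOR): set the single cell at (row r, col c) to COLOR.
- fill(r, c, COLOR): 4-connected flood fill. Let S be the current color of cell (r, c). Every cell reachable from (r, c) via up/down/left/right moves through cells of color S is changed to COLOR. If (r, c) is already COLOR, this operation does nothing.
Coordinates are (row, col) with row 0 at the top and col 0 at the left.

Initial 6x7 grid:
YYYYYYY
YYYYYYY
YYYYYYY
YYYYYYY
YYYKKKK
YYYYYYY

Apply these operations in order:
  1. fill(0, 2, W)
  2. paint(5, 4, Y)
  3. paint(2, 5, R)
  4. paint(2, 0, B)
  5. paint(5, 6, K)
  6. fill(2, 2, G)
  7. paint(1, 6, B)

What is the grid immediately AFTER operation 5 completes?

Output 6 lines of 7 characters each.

After op 1 fill(0,2,W) [38 cells changed]:
WWWWWWW
WWWWWWW
WWWWWWW
WWWWWWW
WWWKKKK
WWWWWWW
After op 2 paint(5,4,Y):
WWWWWWW
WWWWWWW
WWWWWWW
WWWWWWW
WWWKKKK
WWWWYWW
After op 3 paint(2,5,R):
WWWWWWW
WWWWWWW
WWWWWRW
WWWWWWW
WWWKKKK
WWWWYWW
After op 4 paint(2,0,B):
WWWWWWW
WWWWWWW
BWWWWRW
WWWWWWW
WWWKKKK
WWWWYWW
After op 5 paint(5,6,K):
WWWWWWW
WWWWWWW
BWWWWRW
WWWWWWW
WWWKKKK
WWWWYWK

Answer: WWWWWWW
WWWWWWW
BWWWWRW
WWWWWWW
WWWKKKK
WWWWYWK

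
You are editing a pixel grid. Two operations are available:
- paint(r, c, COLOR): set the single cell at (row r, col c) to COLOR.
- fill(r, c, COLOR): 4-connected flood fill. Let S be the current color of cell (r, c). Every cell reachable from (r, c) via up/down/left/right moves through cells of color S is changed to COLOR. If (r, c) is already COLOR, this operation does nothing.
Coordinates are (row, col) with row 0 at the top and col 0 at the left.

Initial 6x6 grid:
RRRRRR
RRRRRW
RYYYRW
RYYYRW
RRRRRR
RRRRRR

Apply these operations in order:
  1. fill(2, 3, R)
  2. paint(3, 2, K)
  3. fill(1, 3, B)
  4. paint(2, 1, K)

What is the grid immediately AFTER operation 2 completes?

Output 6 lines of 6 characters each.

Answer: RRRRRR
RRRRRW
RRRRRW
RRKRRW
RRRRRR
RRRRRR

Derivation:
After op 1 fill(2,3,R) [6 cells changed]:
RRRRRR
RRRRRW
RRRRRW
RRRRRW
RRRRRR
RRRRRR
After op 2 paint(3,2,K):
RRRRRR
RRRRRW
RRRRRW
RRKRRW
RRRRRR
RRRRRR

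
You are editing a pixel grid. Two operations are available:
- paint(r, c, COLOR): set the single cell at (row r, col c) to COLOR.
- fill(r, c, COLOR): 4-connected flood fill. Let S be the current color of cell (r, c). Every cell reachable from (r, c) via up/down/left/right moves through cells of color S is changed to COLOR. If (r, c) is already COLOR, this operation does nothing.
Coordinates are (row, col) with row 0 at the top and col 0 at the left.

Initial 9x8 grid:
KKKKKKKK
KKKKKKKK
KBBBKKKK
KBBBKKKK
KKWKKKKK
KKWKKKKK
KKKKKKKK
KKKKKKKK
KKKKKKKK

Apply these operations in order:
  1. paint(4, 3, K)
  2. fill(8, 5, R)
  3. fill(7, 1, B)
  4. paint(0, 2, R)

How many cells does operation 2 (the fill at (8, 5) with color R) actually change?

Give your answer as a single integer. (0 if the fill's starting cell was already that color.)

Answer: 64

Derivation:
After op 1 paint(4,3,K):
KKKKKKKK
KKKKKKKK
KBBBKKKK
KBBBKKKK
KKWKKKKK
KKWKKKKK
KKKKKKKK
KKKKKKKK
KKKKKKKK
After op 2 fill(8,5,R) [64 cells changed]:
RRRRRRRR
RRRRRRRR
RBBBRRRR
RBBBRRRR
RRWRRRRR
RRWRRRRR
RRRRRRRR
RRRRRRRR
RRRRRRRR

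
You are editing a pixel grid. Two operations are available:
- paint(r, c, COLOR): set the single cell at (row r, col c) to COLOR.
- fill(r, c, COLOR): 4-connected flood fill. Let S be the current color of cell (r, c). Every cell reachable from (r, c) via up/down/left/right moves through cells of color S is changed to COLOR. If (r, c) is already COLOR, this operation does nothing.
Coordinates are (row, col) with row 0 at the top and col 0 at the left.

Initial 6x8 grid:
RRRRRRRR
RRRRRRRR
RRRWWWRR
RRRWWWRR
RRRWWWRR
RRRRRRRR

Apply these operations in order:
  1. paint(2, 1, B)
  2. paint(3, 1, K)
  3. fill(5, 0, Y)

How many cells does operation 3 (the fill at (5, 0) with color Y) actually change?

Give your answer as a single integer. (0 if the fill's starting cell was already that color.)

After op 1 paint(2,1,B):
RRRRRRRR
RRRRRRRR
RBRWWWRR
RRRWWWRR
RRRWWWRR
RRRRRRRR
After op 2 paint(3,1,K):
RRRRRRRR
RRRRRRRR
RBRWWWRR
RKRWWWRR
RRRWWWRR
RRRRRRRR
After op 3 fill(5,0,Y) [37 cells changed]:
YYYYYYYY
YYYYYYYY
YBYWWWYY
YKYWWWYY
YYYWWWYY
YYYYYYYY

Answer: 37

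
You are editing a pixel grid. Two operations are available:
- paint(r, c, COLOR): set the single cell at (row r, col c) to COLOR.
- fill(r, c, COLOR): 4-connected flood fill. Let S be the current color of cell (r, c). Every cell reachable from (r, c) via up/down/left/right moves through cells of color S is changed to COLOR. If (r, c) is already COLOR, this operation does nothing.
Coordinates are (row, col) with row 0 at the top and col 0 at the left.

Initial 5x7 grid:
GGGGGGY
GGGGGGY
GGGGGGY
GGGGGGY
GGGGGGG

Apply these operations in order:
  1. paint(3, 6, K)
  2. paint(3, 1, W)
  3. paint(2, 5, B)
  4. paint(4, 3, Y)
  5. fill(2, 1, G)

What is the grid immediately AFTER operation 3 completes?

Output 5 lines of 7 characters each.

After op 1 paint(3,6,K):
GGGGGGY
GGGGGGY
GGGGGGY
GGGGGGK
GGGGGGG
After op 2 paint(3,1,W):
GGGGGGY
GGGGGGY
GGGGGGY
GWGGGGK
GGGGGGG
After op 3 paint(2,5,B):
GGGGGGY
GGGGGGY
GGGGGBY
GWGGGGK
GGGGGGG

Answer: GGGGGGY
GGGGGGY
GGGGGBY
GWGGGGK
GGGGGGG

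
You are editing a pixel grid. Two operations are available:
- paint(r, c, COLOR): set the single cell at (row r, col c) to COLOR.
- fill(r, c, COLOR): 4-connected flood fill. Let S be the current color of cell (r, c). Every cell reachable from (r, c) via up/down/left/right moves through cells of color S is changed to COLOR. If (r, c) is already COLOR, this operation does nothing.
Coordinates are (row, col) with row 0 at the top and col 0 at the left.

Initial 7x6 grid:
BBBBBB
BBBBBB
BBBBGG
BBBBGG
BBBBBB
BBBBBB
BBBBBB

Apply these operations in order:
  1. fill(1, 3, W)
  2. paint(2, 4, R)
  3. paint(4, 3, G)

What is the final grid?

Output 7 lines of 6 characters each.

After op 1 fill(1,3,W) [38 cells changed]:
WWWWWW
WWWWWW
WWWWGG
WWWWGG
WWWWWW
WWWWWW
WWWWWW
After op 2 paint(2,4,R):
WWWWWW
WWWWWW
WWWWRG
WWWWGG
WWWWWW
WWWWWW
WWWWWW
After op 3 paint(4,3,G):
WWWWWW
WWWWWW
WWWWRG
WWWWGG
WWWGWW
WWWWWW
WWWWWW

Answer: WWWWWW
WWWWWW
WWWWRG
WWWWGG
WWWGWW
WWWWWW
WWWWWW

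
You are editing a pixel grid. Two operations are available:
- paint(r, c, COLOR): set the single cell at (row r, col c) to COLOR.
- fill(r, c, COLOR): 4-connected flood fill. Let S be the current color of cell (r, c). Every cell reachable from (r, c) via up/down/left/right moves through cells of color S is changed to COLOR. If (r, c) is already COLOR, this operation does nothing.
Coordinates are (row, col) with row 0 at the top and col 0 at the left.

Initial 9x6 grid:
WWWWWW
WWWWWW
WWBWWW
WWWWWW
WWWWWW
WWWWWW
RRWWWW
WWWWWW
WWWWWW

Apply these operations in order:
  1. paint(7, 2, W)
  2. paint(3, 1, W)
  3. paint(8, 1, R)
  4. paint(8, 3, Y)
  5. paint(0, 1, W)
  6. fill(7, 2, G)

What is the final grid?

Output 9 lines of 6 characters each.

After op 1 paint(7,2,W):
WWWWWW
WWWWWW
WWBWWW
WWWWWW
WWWWWW
WWWWWW
RRWWWW
WWWWWW
WWWWWW
After op 2 paint(3,1,W):
WWWWWW
WWWWWW
WWBWWW
WWWWWW
WWWWWW
WWWWWW
RRWWWW
WWWWWW
WWWWWW
After op 3 paint(8,1,R):
WWWWWW
WWWWWW
WWBWWW
WWWWWW
WWWWWW
WWWWWW
RRWWWW
WWWWWW
WRWWWW
After op 4 paint(8,3,Y):
WWWWWW
WWWWWW
WWBWWW
WWWWWW
WWWWWW
WWWWWW
RRWWWW
WWWWWW
WRWYWW
After op 5 paint(0,1,W):
WWWWWW
WWWWWW
WWBWWW
WWWWWW
WWWWWW
WWWWWW
RRWWWW
WWWWWW
WRWYWW
After op 6 fill(7,2,G) [49 cells changed]:
GGGGGG
GGGGGG
GGBGGG
GGGGGG
GGGGGG
GGGGGG
RRGGGG
GGGGGG
GRGYGG

Answer: GGGGGG
GGGGGG
GGBGGG
GGGGGG
GGGGGG
GGGGGG
RRGGGG
GGGGGG
GRGYGG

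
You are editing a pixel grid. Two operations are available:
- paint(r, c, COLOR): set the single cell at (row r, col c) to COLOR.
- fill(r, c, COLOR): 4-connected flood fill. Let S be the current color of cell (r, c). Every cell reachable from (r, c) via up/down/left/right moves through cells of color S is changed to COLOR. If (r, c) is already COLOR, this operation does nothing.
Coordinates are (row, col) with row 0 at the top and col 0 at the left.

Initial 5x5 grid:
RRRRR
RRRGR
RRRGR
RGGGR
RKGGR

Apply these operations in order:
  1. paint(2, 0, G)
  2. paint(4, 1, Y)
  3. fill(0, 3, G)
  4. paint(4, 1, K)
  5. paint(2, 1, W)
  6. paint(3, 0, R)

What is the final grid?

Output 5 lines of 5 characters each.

Answer: GGGGG
GGGGG
GWGGG
RGGGG
RKGGG

Derivation:
After op 1 paint(2,0,G):
RRRRR
RRRGR
GRRGR
RGGGR
RKGGR
After op 2 paint(4,1,Y):
RRRRR
RRRGR
GRRGR
RGGGR
RYGGR
After op 3 fill(0,3,G) [14 cells changed]:
GGGGG
GGGGG
GGGGG
RGGGG
RYGGG
After op 4 paint(4,1,K):
GGGGG
GGGGG
GGGGG
RGGGG
RKGGG
After op 5 paint(2,1,W):
GGGGG
GGGGG
GWGGG
RGGGG
RKGGG
After op 6 paint(3,0,R):
GGGGG
GGGGG
GWGGG
RGGGG
RKGGG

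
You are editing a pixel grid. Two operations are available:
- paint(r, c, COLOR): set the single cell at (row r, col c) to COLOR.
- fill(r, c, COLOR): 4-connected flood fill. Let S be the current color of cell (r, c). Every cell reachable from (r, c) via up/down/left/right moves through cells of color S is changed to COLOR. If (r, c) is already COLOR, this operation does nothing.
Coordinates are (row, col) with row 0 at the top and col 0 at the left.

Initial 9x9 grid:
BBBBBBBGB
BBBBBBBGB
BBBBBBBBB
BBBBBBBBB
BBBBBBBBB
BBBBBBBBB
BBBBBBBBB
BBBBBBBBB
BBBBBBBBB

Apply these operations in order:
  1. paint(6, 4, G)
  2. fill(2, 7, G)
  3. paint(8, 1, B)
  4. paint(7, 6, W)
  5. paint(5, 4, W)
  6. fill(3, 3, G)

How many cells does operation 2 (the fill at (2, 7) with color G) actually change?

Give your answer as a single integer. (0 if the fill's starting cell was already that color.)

Answer: 78

Derivation:
After op 1 paint(6,4,G):
BBBBBBBGB
BBBBBBBGB
BBBBBBBBB
BBBBBBBBB
BBBBBBBBB
BBBBBBBBB
BBBBGBBBB
BBBBBBBBB
BBBBBBBBB
After op 2 fill(2,7,G) [78 cells changed]:
GGGGGGGGG
GGGGGGGGG
GGGGGGGGG
GGGGGGGGG
GGGGGGGGG
GGGGGGGGG
GGGGGGGGG
GGGGGGGGG
GGGGGGGGG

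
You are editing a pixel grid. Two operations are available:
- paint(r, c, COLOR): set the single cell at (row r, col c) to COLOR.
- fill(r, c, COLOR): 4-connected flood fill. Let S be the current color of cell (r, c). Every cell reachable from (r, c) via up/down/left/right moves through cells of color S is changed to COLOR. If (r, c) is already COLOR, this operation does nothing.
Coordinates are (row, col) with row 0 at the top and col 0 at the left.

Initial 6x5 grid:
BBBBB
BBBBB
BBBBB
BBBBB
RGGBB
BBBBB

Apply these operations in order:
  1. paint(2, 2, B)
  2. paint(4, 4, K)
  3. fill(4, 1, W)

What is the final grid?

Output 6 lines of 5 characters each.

After op 1 paint(2,2,B):
BBBBB
BBBBB
BBBBB
BBBBB
RGGBB
BBBBB
After op 2 paint(4,4,K):
BBBBB
BBBBB
BBBBB
BBBBB
RGGBK
BBBBB
After op 3 fill(4,1,W) [2 cells changed]:
BBBBB
BBBBB
BBBBB
BBBBB
RWWBK
BBBBB

Answer: BBBBB
BBBBB
BBBBB
BBBBB
RWWBK
BBBBB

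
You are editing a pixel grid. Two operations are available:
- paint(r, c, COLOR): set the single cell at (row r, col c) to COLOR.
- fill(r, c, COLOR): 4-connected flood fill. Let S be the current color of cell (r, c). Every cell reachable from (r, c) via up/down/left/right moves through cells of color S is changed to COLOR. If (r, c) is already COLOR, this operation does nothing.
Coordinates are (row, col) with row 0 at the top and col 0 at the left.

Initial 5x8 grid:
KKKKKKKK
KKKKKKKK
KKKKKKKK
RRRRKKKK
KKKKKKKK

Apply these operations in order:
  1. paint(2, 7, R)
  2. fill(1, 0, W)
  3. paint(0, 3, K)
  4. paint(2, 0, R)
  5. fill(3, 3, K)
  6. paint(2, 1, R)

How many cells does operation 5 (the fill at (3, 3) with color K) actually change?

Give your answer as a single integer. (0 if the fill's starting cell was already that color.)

After op 1 paint(2,7,R):
KKKKKKKK
KKKKKKKK
KKKKKKKR
RRRRKKKK
KKKKKKKK
After op 2 fill(1,0,W) [35 cells changed]:
WWWWWWWW
WWWWWWWW
WWWWWWWR
RRRRWWWW
WWWWWWWW
After op 3 paint(0,3,K):
WWWKWWWW
WWWWWWWW
WWWWWWWR
RRRRWWWW
WWWWWWWW
After op 4 paint(2,0,R):
WWWKWWWW
WWWWWWWW
RWWWWWWR
RRRRWWWW
WWWWWWWW
After op 5 fill(3,3,K) [5 cells changed]:
WWWKWWWW
WWWWWWWW
KWWWWWWR
KKKKWWWW
WWWWWWWW

Answer: 5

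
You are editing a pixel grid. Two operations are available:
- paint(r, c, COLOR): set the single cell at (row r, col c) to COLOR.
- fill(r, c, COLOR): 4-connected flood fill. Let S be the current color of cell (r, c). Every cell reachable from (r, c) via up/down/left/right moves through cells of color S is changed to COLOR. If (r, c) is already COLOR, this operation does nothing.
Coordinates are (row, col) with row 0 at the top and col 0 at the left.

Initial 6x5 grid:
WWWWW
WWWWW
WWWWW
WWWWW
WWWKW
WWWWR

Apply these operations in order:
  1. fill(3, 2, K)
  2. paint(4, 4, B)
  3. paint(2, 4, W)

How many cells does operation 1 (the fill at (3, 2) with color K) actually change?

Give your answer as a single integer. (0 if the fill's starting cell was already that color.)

Answer: 28

Derivation:
After op 1 fill(3,2,K) [28 cells changed]:
KKKKK
KKKKK
KKKKK
KKKKK
KKKKK
KKKKR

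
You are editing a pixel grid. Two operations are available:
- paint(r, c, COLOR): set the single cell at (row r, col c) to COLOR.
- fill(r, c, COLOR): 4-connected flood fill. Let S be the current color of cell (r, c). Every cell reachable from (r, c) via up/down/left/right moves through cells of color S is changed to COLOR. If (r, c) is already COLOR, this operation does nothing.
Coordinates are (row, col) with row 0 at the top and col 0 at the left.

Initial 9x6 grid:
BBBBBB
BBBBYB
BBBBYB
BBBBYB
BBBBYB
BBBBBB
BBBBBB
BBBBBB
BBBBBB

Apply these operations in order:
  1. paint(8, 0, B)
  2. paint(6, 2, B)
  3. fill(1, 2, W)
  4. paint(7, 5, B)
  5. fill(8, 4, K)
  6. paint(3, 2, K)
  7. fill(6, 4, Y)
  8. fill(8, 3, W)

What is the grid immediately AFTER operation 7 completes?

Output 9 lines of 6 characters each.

Answer: YYYYYY
YYYYYY
YYYYYY
YYYYYY
YYYYYY
YYYYYY
YYYYYY
YYYYYB
YYYYYY

Derivation:
After op 1 paint(8,0,B):
BBBBBB
BBBBYB
BBBBYB
BBBBYB
BBBBYB
BBBBBB
BBBBBB
BBBBBB
BBBBBB
After op 2 paint(6,2,B):
BBBBBB
BBBBYB
BBBBYB
BBBBYB
BBBBYB
BBBBBB
BBBBBB
BBBBBB
BBBBBB
After op 3 fill(1,2,W) [50 cells changed]:
WWWWWW
WWWWYW
WWWWYW
WWWWYW
WWWWYW
WWWWWW
WWWWWW
WWWWWW
WWWWWW
After op 4 paint(7,5,B):
WWWWWW
WWWWYW
WWWWYW
WWWWYW
WWWWYW
WWWWWW
WWWWWW
WWWWWB
WWWWWW
After op 5 fill(8,4,K) [49 cells changed]:
KKKKKK
KKKKYK
KKKKYK
KKKKYK
KKKKYK
KKKKKK
KKKKKK
KKKKKB
KKKKKK
After op 6 paint(3,2,K):
KKKKKK
KKKKYK
KKKKYK
KKKKYK
KKKKYK
KKKKKK
KKKKKK
KKKKKB
KKKKKK
After op 7 fill(6,4,Y) [49 cells changed]:
YYYYYY
YYYYYY
YYYYYY
YYYYYY
YYYYYY
YYYYYY
YYYYYY
YYYYYB
YYYYYY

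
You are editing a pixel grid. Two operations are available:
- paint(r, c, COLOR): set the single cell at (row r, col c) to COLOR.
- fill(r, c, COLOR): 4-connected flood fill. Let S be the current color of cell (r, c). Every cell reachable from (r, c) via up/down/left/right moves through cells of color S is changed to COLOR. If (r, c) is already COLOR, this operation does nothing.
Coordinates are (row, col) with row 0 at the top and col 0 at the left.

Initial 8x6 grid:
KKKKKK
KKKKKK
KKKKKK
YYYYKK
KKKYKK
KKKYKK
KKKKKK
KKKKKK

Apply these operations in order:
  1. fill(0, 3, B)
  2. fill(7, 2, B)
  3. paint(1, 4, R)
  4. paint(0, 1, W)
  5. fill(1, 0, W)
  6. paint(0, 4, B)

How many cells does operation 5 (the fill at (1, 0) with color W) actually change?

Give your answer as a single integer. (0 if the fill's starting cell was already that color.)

After op 1 fill(0,3,B) [42 cells changed]:
BBBBBB
BBBBBB
BBBBBB
YYYYBB
BBBYBB
BBBYBB
BBBBBB
BBBBBB
After op 2 fill(7,2,B) [0 cells changed]:
BBBBBB
BBBBBB
BBBBBB
YYYYBB
BBBYBB
BBBYBB
BBBBBB
BBBBBB
After op 3 paint(1,4,R):
BBBBBB
BBBBRB
BBBBBB
YYYYBB
BBBYBB
BBBYBB
BBBBBB
BBBBBB
After op 4 paint(0,1,W):
BWBBBB
BBBBRB
BBBBBB
YYYYBB
BBBYBB
BBBYBB
BBBBBB
BBBBBB
After op 5 fill(1,0,W) [40 cells changed]:
WWWWWW
WWWWRW
WWWWWW
YYYYWW
WWWYWW
WWWYWW
WWWWWW
WWWWWW

Answer: 40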